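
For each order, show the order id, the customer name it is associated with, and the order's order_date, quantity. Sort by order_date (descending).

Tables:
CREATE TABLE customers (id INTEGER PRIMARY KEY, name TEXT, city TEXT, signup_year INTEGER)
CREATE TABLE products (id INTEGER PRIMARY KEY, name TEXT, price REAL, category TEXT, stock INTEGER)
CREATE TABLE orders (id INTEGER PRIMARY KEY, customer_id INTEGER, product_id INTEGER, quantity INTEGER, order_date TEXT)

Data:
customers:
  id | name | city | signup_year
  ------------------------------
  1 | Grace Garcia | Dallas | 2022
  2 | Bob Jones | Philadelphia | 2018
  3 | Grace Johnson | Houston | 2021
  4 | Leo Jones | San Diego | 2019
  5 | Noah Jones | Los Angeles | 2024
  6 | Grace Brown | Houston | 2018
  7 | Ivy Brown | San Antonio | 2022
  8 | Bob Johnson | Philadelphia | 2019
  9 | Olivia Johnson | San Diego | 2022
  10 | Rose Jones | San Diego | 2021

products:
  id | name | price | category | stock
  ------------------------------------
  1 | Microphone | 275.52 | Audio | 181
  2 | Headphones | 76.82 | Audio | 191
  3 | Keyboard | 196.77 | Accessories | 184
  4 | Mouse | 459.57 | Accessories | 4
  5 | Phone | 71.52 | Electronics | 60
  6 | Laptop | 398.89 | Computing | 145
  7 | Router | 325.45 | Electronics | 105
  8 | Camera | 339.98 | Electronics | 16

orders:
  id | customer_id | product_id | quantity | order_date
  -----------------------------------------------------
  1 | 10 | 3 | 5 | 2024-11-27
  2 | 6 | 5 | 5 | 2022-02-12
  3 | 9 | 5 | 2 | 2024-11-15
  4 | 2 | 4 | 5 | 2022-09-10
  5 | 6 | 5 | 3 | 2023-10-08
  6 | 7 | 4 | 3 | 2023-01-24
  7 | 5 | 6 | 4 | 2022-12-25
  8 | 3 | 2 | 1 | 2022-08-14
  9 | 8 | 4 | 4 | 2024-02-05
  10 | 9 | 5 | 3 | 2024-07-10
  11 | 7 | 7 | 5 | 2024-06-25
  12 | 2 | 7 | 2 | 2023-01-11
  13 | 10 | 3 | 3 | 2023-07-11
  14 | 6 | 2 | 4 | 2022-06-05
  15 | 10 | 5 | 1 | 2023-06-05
SELECT c.id, p.name AS customer, c.order_date, c.quantity FROM orders c JOIN customers p ON c.customer_id = p.id ORDER BY c.order_date DESC

Execution result:
id | customer | order_date | quantity
1 | Rose Jones | 2024-11-27 | 5
3 | Olivia Johnson | 2024-11-15 | 2
10 | Olivia Johnson | 2024-07-10 | 3
11 | Ivy Brown | 2024-06-25 | 5
9 | Bob Johnson | 2024-02-05 | 4
5 | Grace Brown | 2023-10-08 | 3
13 | Rose Jones | 2023-07-11 | 3
15 | Rose Jones | 2023-06-05 | 1
6 | Ivy Brown | 2023-01-24 | 3
12 | Bob Jones | 2023-01-11 | 2
7 | Noah Jones | 2022-12-25 | 4
4 | Bob Jones | 2022-09-10 | 5
8 | Grace Johnson | 2022-08-14 | 1
14 | Grace Brown | 2022-06-05 | 4
2 | Grace Brown | 2022-02-12 | 5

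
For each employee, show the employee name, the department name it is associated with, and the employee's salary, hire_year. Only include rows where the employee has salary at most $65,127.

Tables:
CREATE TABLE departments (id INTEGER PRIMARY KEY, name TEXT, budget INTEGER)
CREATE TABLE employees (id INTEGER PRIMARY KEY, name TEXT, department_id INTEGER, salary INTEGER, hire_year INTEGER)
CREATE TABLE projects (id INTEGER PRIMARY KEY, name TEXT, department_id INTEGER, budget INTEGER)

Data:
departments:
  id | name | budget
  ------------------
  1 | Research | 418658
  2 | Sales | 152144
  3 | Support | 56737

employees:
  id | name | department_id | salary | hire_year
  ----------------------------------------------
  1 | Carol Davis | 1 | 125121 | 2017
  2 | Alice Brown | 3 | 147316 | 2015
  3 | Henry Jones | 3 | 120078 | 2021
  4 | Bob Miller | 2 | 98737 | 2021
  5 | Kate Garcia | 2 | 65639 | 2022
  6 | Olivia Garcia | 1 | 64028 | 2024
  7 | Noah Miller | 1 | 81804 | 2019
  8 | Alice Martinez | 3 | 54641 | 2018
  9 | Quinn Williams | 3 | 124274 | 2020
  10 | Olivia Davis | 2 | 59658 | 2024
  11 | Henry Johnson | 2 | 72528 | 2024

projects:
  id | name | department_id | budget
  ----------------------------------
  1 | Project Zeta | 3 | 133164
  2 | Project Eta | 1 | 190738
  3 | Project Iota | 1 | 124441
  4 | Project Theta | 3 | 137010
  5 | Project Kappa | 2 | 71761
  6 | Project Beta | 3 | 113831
SELECT c.name, p.name AS department, c.salary, c.hire_year FROM employees c JOIN departments p ON c.department_id = p.id WHERE c.salary <= 65127

Execution result:
name | department | salary | hire_year
Olivia Garcia | Research | 64028 | 2024
Alice Martinez | Support | 54641 | 2018
Olivia Davis | Sales | 59658 | 2024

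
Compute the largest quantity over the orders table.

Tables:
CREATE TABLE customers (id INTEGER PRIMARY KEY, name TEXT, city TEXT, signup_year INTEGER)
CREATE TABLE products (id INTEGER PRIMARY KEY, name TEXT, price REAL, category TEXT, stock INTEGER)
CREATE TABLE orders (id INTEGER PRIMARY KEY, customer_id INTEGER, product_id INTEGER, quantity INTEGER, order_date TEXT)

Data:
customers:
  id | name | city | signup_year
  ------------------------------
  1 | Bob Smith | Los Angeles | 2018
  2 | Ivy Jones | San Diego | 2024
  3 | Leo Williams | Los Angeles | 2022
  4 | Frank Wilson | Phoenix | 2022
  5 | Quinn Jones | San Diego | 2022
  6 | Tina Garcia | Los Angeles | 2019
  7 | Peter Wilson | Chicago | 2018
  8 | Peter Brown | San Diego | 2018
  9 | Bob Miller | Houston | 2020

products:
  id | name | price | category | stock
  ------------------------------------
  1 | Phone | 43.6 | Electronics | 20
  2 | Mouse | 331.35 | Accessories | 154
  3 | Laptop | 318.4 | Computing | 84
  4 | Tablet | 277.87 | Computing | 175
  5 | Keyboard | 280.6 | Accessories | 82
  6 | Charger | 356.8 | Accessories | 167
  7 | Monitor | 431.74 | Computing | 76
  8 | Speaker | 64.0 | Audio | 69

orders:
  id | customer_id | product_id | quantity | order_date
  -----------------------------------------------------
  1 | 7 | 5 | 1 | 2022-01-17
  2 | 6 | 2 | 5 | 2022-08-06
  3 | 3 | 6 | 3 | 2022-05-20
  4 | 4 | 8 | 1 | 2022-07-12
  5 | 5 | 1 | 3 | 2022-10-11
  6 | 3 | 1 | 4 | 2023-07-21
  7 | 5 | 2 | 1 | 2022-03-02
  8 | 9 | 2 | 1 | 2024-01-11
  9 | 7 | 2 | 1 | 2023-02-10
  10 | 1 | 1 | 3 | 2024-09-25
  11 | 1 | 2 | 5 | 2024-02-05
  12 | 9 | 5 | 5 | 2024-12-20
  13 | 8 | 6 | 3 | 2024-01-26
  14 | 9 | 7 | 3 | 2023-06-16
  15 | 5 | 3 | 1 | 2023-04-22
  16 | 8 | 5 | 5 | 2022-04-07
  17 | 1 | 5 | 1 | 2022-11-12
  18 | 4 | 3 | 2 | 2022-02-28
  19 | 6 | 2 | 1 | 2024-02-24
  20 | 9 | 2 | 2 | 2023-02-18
SELECT MAX(quantity) FROM orders

Execution result:
5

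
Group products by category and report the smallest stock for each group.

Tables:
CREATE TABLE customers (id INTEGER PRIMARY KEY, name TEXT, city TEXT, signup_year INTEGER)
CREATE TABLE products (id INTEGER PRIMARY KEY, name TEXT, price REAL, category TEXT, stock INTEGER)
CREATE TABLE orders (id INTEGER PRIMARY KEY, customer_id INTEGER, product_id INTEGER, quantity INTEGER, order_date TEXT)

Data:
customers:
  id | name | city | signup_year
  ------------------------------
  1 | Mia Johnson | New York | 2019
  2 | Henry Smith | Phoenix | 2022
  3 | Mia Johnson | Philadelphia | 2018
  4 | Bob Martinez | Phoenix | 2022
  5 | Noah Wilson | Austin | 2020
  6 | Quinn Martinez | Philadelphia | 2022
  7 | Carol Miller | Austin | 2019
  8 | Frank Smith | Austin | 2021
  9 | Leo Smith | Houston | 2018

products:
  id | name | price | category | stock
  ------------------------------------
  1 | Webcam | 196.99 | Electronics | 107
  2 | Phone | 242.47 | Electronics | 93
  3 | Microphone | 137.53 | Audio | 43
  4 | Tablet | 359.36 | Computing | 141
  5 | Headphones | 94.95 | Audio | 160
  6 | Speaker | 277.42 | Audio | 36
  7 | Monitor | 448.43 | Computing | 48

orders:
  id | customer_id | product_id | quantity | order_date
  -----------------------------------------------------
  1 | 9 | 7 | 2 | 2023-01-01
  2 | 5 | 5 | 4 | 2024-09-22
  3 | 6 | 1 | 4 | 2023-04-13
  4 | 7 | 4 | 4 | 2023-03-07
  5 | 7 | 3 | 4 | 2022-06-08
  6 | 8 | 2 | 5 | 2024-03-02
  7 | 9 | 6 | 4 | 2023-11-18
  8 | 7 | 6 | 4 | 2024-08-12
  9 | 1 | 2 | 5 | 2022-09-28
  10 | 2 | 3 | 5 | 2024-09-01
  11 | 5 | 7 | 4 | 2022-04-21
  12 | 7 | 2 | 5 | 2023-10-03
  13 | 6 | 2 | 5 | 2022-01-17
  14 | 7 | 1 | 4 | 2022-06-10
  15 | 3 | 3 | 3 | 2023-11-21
SELECT category, MIN(stock) AS min_stock FROM products GROUP BY category

Execution result:
category | min_stock
Audio | 36
Computing | 48
Electronics | 93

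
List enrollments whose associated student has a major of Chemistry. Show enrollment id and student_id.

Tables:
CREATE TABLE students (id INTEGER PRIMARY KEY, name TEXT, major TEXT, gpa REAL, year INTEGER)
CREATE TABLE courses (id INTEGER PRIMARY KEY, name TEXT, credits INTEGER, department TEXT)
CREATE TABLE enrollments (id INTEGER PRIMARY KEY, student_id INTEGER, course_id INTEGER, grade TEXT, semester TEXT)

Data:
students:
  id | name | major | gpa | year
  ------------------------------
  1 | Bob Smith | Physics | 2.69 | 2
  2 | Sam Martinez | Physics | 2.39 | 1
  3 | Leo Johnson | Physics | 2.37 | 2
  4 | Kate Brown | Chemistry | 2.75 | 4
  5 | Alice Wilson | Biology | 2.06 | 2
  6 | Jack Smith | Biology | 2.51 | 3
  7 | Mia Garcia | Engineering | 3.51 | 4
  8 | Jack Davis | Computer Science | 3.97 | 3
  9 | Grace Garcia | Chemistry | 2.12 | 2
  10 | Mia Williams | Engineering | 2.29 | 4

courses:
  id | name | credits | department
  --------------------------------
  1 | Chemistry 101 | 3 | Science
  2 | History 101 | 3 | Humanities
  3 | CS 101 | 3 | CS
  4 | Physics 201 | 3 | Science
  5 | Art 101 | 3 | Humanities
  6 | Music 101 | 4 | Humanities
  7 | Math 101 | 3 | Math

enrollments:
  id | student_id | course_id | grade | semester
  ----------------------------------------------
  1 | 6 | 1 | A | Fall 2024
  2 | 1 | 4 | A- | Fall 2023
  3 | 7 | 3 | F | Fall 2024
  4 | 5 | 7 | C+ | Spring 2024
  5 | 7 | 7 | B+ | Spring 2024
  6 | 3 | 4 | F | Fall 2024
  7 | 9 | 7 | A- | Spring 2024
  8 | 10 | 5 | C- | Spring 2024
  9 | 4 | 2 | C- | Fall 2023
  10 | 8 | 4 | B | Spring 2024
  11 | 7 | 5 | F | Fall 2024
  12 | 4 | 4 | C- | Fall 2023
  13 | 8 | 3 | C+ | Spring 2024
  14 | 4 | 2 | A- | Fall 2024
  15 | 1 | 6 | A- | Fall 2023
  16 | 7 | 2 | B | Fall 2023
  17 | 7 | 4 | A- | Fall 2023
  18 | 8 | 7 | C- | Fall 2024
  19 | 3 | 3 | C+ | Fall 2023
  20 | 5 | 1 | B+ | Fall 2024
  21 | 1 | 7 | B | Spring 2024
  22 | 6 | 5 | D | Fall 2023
SELECT id, student_id FROM enrollments WHERE student_id IN (SELECT id FROM students WHERE major = 'Chemistry')

Execution result:
id | student_id
7 | 9
9 | 4
12 | 4
14 | 4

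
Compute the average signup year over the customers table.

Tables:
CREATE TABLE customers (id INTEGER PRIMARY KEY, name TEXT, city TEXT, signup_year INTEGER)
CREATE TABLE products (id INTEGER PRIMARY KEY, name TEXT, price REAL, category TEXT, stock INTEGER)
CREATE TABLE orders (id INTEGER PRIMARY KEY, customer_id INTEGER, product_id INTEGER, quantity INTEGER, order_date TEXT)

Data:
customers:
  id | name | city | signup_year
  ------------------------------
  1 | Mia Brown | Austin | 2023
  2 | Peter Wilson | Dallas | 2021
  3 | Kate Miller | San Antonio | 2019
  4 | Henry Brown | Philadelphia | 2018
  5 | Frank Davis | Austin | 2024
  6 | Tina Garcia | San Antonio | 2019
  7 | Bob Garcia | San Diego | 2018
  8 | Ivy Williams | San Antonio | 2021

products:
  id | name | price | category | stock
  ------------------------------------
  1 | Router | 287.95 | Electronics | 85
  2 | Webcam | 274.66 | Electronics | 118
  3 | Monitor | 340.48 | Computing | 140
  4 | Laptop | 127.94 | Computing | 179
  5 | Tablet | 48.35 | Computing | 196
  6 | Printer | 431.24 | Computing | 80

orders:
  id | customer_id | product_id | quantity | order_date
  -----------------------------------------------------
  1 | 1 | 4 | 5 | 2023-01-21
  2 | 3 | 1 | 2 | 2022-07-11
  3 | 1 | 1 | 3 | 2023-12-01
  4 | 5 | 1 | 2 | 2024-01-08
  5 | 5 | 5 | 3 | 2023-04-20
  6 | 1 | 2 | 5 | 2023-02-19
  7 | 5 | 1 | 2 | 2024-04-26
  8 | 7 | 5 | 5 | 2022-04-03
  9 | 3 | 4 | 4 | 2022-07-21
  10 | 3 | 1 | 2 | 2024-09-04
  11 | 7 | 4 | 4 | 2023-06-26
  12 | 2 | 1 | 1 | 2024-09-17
SELECT AVG(signup_year) FROM customers

Execution result:
2020.38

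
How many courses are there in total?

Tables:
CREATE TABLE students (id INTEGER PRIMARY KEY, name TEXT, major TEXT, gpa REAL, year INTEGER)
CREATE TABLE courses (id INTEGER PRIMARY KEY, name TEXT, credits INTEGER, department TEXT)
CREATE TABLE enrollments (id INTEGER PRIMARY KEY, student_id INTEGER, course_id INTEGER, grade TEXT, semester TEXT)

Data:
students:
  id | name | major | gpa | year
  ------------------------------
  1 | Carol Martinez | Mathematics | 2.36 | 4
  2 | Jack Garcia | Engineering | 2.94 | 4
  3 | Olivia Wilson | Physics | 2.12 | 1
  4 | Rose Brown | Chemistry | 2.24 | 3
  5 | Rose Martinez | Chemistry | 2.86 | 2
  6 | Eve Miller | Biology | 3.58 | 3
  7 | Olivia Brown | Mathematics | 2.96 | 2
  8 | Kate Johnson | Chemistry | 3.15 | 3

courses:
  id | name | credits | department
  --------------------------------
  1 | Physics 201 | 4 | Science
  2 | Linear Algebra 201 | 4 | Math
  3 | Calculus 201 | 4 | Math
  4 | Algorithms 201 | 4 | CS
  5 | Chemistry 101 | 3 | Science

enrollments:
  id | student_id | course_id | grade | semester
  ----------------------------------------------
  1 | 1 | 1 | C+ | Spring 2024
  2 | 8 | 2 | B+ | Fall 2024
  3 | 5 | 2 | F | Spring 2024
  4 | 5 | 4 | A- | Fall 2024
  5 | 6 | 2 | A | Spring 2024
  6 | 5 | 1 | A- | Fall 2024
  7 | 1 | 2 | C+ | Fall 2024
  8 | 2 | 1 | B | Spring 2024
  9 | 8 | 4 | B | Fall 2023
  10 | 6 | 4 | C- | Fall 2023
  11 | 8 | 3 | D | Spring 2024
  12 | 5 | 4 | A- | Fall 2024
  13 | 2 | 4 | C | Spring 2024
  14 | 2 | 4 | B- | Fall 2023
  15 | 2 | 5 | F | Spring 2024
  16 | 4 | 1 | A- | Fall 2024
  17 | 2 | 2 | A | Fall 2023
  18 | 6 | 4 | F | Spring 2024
SELECT COUNT(*) FROM courses

Execution result:
5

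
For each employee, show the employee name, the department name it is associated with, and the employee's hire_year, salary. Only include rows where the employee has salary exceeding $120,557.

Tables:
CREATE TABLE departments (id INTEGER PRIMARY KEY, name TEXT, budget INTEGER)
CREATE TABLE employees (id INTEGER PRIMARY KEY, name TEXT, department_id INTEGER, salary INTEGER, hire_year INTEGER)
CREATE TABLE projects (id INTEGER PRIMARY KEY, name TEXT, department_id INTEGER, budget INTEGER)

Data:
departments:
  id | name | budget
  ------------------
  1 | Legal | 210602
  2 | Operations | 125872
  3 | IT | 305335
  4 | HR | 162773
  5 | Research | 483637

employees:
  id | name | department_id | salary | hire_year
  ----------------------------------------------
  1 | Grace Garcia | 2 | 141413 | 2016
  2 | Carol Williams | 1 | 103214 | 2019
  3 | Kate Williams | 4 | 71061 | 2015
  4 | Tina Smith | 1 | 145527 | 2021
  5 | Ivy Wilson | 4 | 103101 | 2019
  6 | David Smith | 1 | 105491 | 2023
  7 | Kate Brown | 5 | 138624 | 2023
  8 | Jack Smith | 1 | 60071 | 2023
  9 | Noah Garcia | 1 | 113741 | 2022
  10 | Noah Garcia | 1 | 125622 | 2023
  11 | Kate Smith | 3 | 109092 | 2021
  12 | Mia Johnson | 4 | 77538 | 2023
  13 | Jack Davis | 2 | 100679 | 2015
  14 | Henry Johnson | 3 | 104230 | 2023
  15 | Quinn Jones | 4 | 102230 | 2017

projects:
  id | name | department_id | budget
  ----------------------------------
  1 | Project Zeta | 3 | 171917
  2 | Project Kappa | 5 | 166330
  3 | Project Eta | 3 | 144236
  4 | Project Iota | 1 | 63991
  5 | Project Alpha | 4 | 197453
SELECT c.name, p.name AS department, c.hire_year, c.salary FROM employees c JOIN departments p ON c.department_id = p.id WHERE c.salary > 120557

Execution result:
name | department | hire_year | salary
Grace Garcia | Operations | 2016 | 141413
Tina Smith | Legal | 2021 | 145527
Kate Brown | Research | 2023 | 138624
Noah Garcia | Legal | 2023 | 125622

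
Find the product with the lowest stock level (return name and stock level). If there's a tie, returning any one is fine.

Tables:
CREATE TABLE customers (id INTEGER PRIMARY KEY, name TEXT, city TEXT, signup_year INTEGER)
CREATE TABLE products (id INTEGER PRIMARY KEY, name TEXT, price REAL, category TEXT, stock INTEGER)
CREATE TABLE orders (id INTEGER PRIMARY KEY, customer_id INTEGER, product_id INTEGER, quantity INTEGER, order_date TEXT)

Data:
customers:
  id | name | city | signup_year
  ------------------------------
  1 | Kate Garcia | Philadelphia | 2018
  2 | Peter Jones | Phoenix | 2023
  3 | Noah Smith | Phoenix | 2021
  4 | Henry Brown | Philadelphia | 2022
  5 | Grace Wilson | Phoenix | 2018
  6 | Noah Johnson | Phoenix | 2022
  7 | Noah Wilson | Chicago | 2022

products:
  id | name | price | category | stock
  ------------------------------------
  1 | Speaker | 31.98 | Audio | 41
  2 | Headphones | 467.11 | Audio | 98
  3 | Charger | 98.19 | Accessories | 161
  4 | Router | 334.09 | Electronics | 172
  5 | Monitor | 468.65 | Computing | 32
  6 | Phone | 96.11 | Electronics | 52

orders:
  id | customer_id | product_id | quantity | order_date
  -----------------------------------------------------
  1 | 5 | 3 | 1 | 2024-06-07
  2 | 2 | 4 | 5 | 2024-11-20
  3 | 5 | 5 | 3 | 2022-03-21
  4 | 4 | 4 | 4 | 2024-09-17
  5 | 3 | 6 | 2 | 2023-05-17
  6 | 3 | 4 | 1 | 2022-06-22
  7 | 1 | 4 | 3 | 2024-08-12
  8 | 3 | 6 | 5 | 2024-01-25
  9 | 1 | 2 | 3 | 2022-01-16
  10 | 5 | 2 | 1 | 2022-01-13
SELECT name, stock FROM products ORDER BY stock ASC LIMIT 1

Execution result:
name | stock
Monitor | 32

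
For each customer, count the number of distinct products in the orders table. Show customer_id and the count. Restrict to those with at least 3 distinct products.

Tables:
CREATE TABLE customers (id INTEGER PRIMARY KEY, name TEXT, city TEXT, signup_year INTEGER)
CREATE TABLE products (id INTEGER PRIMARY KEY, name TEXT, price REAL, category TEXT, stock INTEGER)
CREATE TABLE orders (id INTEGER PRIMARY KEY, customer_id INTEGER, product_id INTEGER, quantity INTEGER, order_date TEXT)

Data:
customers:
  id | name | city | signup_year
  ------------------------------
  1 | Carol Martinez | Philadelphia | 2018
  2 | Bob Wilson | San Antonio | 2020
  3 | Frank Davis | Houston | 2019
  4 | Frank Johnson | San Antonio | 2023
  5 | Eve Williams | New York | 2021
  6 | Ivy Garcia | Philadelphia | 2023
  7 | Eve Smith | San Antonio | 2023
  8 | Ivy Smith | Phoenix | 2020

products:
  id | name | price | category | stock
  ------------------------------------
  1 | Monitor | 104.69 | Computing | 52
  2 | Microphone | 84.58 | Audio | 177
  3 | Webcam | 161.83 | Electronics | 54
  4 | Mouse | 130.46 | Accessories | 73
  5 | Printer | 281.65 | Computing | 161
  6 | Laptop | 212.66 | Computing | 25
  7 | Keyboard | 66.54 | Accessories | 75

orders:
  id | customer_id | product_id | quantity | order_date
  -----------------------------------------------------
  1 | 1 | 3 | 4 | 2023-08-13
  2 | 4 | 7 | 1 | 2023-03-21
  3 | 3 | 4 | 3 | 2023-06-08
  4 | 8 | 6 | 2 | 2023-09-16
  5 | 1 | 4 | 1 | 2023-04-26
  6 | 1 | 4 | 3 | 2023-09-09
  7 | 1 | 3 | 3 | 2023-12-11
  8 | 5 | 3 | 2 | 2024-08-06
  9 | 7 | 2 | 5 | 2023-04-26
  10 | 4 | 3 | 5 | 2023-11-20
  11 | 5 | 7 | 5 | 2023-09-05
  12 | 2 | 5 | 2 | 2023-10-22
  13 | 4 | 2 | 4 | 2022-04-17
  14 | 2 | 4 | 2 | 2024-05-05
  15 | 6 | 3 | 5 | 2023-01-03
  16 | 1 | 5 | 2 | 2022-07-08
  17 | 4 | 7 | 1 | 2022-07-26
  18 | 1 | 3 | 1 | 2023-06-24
SELECT customer_id, COUNT(DISTINCT product_id) AS distinct_product_count FROM orders GROUP BY customer_id HAVING COUNT(DISTINCT product_id) >= 3

Execution result:
customer_id | distinct_product_count
1 | 3
4 | 3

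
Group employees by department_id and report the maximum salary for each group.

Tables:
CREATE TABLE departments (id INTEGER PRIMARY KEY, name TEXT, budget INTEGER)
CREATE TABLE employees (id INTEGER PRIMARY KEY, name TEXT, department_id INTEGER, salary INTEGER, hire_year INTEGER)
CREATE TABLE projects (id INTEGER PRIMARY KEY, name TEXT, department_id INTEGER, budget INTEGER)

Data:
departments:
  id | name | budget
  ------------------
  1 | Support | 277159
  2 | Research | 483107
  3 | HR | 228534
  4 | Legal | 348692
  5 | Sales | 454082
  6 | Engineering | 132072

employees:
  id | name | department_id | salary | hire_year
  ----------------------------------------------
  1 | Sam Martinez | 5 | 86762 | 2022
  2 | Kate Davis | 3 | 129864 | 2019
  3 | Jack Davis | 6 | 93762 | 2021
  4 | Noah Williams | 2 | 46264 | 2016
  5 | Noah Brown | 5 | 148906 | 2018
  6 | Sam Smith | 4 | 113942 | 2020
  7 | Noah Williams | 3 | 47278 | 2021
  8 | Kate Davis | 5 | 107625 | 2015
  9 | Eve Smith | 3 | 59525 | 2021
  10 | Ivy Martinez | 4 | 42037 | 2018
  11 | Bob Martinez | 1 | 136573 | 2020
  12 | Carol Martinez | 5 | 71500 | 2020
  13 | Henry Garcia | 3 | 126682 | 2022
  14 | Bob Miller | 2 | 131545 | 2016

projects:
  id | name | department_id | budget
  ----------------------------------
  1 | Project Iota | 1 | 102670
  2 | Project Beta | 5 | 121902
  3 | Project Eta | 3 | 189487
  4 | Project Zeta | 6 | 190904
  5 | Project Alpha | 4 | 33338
SELECT department_id, MAX(salary) AS max_salary FROM employees GROUP BY department_id

Execution result:
department_id | max_salary
1 | 136573
2 | 131545
3 | 129864
4 | 113942
5 | 148906
6 | 93762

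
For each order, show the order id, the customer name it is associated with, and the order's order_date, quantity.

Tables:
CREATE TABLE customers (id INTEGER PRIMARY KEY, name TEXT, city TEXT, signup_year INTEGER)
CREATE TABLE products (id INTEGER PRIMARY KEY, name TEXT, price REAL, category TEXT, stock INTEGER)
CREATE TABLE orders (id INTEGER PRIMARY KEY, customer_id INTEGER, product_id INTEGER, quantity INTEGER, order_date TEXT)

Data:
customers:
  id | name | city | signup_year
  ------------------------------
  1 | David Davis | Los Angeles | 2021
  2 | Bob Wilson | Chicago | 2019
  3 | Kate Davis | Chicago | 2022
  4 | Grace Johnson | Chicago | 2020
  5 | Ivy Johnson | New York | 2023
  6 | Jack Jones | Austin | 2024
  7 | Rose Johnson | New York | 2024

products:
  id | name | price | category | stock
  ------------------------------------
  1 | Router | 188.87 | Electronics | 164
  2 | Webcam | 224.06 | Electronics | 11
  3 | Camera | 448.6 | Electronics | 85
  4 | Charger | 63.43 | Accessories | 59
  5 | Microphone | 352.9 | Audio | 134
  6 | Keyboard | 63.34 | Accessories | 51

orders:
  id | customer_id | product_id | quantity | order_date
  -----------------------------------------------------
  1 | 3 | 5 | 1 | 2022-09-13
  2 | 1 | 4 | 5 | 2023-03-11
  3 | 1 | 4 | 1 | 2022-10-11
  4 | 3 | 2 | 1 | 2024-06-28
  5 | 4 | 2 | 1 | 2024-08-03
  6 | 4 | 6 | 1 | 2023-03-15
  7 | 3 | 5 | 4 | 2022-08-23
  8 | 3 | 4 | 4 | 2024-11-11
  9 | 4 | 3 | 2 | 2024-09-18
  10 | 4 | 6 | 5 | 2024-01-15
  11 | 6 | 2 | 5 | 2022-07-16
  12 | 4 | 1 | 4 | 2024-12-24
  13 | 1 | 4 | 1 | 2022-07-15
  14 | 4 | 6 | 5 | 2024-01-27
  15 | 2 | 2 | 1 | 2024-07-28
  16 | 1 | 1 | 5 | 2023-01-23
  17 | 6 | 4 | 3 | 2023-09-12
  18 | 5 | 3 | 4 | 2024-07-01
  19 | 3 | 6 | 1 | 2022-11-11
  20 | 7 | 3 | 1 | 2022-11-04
SELECT c.id, p.name AS customer, c.order_date, c.quantity FROM orders c JOIN customers p ON c.customer_id = p.id

Execution result:
id | customer | order_date | quantity
1 | Kate Davis | 2022-09-13 | 1
2 | David Davis | 2023-03-11 | 5
3 | David Davis | 2022-10-11 | 1
4 | Kate Davis | 2024-06-28 | 1
5 | Grace Johnson | 2024-08-03 | 1
6 | Grace Johnson | 2023-03-15 | 1
7 | Kate Davis | 2022-08-23 | 4
8 | Kate Davis | 2024-11-11 | 4
9 | Grace Johnson | 2024-09-18 | 2
10 | Grace Johnson | 2024-01-15 | 5
11 | Jack Jones | 2022-07-16 | 5
12 | Grace Johnson | 2024-12-24 | 4
13 | David Davis | 2022-07-15 | 1
14 | Grace Johnson | 2024-01-27 | 5
15 | Bob Wilson | 2024-07-28 | 1
16 | David Davis | 2023-01-23 | 5
17 | Jack Jones | 2023-09-12 | 3
18 | Ivy Johnson | 2024-07-01 | 4
19 | Kate Davis | 2022-11-11 | 1
20 | Rose Johnson | 2022-11-04 | 1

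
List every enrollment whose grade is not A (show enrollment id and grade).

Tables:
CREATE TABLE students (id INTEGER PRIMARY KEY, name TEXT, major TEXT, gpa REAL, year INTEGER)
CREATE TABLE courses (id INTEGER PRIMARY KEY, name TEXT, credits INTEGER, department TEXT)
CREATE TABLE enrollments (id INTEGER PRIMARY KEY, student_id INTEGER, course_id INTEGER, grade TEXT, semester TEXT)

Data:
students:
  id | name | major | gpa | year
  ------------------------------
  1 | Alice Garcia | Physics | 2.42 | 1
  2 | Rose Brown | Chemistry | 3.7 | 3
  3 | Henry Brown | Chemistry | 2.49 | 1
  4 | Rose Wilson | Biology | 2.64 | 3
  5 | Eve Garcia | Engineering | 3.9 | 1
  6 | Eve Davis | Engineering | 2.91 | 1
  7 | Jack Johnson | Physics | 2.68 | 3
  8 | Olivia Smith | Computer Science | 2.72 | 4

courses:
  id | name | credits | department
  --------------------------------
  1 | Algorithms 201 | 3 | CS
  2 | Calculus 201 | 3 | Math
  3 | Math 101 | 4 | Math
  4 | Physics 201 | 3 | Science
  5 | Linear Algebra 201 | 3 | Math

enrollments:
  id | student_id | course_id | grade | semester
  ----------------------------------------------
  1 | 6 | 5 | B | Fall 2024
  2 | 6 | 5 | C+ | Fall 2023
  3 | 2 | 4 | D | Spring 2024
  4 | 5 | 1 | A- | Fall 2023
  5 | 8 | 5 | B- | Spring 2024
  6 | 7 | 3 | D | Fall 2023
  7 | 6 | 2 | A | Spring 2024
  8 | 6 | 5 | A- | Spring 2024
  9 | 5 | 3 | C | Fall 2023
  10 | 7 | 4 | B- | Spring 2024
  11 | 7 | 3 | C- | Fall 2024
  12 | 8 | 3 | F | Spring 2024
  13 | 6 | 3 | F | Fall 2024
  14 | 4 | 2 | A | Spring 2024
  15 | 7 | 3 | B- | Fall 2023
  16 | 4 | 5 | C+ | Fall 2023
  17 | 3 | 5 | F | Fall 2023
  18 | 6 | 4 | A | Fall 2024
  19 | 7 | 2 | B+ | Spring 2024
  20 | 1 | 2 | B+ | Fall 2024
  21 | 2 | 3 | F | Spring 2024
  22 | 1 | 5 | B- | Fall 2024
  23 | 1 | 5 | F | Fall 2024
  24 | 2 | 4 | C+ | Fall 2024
SELECT id, grade FROM enrollments WHERE grade <> 'A'

Execution result:
id | grade
1 | B
2 | C+
3 | D
4 | A-
5 | B-
6 | D
8 | A-
9 | C
10 | B-
11 | C-
12 | F
13 | F
15 | B-
16 | C+
17 | F
19 | B+
20 | B+
21 | F
22 | B-
23 | F
24 | C+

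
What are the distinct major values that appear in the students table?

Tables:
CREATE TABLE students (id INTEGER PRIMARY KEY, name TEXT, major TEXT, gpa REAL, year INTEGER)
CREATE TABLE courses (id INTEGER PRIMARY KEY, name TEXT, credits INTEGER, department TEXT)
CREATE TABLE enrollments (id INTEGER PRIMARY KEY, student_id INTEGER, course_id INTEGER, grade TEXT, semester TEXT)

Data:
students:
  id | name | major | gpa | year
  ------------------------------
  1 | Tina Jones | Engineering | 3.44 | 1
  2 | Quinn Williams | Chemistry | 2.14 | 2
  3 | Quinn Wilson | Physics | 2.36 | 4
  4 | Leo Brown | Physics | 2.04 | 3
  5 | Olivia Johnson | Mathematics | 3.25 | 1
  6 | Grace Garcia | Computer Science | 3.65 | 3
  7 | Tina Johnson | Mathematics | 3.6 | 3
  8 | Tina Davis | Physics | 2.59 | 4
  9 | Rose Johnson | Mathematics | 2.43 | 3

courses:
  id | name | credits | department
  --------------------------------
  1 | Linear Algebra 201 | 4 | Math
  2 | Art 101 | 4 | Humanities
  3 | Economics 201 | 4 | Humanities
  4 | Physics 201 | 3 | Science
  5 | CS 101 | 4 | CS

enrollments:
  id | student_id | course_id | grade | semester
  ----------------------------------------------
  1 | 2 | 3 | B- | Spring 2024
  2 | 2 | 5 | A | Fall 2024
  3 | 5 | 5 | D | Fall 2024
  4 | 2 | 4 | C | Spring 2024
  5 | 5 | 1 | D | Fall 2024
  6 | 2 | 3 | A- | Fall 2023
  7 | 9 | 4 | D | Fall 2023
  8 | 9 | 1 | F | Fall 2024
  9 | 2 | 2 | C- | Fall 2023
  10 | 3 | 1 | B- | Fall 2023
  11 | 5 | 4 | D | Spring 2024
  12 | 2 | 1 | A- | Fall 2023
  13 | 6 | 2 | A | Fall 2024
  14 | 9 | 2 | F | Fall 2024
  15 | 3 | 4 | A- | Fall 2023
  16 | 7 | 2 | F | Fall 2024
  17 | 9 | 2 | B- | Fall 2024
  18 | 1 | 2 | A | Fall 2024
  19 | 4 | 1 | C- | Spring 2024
SELECT DISTINCT major FROM students

Execution result:
major
Engineering
Chemistry
Physics
Mathematics
Computer Science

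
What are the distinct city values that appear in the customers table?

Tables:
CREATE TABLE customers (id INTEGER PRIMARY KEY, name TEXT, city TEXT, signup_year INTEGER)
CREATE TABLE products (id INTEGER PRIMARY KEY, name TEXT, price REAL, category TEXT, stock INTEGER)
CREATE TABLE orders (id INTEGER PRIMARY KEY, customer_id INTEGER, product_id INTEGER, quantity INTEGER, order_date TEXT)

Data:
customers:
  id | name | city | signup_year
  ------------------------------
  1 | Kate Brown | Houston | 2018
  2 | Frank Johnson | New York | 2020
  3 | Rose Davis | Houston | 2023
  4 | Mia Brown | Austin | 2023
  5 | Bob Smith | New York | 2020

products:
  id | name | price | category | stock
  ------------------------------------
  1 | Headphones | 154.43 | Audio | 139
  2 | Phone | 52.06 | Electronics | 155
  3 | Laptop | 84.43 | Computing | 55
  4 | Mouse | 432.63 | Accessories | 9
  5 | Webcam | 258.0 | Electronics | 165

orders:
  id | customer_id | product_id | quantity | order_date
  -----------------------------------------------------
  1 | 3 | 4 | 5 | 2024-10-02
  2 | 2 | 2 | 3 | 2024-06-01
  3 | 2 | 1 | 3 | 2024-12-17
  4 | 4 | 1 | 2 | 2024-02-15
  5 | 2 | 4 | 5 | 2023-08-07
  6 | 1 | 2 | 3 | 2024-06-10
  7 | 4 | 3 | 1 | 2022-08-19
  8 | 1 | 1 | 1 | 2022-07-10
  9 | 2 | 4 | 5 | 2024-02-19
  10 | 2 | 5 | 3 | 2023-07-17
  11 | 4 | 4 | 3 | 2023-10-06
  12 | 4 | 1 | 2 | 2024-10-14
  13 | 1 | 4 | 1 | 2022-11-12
SELECT DISTINCT city FROM customers

Execution result:
city
Houston
New York
Austin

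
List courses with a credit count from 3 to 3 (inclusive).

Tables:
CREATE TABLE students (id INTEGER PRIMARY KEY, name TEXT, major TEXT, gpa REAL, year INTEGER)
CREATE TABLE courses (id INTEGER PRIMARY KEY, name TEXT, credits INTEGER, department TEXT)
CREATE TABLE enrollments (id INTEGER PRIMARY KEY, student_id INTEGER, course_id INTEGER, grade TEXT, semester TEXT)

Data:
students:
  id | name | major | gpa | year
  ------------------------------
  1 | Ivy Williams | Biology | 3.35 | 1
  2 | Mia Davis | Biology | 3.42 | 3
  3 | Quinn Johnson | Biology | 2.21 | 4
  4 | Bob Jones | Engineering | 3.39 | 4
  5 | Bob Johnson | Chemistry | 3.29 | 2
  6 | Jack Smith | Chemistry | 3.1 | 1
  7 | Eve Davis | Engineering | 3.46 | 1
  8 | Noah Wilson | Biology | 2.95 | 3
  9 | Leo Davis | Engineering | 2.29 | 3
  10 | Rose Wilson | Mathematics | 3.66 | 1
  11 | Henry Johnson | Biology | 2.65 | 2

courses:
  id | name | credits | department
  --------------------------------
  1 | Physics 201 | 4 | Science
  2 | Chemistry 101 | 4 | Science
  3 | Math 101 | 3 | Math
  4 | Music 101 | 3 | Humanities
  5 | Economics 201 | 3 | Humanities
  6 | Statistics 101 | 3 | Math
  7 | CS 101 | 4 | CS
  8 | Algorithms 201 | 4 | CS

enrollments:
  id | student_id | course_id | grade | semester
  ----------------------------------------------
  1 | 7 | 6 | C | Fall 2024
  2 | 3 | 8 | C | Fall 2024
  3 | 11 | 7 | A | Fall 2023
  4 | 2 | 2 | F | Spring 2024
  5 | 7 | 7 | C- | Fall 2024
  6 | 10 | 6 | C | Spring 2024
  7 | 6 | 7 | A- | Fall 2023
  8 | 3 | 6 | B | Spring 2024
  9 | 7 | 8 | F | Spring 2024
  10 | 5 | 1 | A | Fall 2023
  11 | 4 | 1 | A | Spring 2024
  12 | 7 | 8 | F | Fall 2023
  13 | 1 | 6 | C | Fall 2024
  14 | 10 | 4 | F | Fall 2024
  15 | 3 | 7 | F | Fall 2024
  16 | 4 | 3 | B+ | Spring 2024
SELECT name, credits FROM courses WHERE credits BETWEEN 3 AND 3

Execution result:
name | credits
Math 101 | 3
Music 101 | 3
Economics 201 | 3
Statistics 101 | 3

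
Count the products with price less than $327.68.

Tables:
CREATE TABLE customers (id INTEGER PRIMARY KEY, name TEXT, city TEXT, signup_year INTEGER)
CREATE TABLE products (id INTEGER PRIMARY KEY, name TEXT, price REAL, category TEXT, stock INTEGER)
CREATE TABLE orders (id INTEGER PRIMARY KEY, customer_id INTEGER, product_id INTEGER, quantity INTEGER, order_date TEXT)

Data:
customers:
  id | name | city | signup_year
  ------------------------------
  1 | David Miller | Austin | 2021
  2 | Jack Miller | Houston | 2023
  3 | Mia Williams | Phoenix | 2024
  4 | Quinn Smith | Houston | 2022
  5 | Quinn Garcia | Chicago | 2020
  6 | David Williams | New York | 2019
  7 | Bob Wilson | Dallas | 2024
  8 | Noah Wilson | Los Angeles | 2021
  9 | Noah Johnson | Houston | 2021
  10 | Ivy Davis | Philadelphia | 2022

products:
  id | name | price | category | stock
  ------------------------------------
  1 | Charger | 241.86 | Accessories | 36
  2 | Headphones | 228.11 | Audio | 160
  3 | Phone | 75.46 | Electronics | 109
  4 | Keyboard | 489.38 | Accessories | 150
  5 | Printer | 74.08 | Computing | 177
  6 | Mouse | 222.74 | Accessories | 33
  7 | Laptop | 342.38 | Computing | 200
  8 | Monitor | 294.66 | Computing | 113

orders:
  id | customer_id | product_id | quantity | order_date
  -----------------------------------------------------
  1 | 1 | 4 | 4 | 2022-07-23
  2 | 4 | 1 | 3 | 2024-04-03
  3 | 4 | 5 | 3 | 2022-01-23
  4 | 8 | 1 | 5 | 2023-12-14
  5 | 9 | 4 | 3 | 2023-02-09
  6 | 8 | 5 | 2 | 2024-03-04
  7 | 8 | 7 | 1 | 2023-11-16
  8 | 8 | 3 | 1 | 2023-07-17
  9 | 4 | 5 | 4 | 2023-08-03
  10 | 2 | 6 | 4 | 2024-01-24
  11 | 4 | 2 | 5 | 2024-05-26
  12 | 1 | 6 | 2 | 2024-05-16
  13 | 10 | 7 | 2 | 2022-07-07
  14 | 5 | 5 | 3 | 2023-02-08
SELECT COUNT(*) FROM products WHERE price < 327.68

Execution result:
6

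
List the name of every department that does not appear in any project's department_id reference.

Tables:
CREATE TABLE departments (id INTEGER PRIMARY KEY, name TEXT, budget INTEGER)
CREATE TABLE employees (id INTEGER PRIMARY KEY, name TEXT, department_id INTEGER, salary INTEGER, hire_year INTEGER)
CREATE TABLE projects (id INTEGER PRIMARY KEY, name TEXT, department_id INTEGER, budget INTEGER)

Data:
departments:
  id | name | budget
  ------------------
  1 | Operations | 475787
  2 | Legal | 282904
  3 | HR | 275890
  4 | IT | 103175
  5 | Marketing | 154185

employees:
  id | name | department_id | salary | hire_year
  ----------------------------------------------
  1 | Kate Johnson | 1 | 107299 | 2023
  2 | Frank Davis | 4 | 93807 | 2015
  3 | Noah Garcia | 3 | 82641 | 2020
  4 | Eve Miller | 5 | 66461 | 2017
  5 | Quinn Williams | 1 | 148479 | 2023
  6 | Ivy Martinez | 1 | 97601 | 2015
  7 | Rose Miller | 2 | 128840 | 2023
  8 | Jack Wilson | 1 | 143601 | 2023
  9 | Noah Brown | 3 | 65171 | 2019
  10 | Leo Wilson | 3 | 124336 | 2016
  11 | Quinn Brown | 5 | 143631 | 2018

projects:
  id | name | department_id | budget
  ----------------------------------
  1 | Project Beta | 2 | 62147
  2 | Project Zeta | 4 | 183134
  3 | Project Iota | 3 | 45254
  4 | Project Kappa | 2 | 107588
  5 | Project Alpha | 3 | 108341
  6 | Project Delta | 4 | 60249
SELECT p.name FROM departments p LEFT JOIN projects c ON c.department_id = p.id WHERE c.id IS NULL

Execution result:
name
Operations
Marketing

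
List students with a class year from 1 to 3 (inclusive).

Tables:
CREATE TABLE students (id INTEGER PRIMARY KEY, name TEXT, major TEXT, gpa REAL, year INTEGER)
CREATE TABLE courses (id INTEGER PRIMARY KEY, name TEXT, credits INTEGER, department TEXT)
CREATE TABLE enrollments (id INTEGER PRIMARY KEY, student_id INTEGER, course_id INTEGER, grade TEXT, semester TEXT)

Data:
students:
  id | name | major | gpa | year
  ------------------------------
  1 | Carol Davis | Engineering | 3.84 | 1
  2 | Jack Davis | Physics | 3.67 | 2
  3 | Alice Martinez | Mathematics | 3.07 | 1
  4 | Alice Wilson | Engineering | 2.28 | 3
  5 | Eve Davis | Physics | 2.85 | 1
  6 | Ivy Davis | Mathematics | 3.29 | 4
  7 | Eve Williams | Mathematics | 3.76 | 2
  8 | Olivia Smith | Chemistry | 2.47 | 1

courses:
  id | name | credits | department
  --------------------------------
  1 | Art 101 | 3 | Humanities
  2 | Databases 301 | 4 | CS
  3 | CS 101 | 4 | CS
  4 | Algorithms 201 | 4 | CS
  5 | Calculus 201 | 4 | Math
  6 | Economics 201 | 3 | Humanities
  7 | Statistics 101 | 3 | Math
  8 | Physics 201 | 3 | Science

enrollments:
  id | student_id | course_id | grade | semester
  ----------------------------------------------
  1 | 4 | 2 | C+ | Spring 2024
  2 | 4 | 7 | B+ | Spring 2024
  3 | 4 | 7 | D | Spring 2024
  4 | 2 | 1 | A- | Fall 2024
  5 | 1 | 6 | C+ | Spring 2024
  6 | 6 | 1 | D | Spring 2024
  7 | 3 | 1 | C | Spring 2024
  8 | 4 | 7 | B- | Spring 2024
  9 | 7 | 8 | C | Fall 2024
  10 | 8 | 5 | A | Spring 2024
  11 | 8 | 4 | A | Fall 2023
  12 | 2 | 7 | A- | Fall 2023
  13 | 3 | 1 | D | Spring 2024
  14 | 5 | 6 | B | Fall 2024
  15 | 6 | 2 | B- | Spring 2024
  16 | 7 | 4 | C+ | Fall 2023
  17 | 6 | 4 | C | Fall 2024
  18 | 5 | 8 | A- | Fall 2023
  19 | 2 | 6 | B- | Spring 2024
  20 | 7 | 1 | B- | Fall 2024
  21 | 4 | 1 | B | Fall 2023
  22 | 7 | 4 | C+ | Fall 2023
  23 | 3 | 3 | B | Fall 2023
SELECT name, year FROM students WHERE year BETWEEN 1 AND 3

Execution result:
name | year
Carol Davis | 1
Jack Davis | 2
Alice Martinez | 1
Alice Wilson | 3
Eve Davis | 1
Eve Williams | 2
Olivia Smith | 1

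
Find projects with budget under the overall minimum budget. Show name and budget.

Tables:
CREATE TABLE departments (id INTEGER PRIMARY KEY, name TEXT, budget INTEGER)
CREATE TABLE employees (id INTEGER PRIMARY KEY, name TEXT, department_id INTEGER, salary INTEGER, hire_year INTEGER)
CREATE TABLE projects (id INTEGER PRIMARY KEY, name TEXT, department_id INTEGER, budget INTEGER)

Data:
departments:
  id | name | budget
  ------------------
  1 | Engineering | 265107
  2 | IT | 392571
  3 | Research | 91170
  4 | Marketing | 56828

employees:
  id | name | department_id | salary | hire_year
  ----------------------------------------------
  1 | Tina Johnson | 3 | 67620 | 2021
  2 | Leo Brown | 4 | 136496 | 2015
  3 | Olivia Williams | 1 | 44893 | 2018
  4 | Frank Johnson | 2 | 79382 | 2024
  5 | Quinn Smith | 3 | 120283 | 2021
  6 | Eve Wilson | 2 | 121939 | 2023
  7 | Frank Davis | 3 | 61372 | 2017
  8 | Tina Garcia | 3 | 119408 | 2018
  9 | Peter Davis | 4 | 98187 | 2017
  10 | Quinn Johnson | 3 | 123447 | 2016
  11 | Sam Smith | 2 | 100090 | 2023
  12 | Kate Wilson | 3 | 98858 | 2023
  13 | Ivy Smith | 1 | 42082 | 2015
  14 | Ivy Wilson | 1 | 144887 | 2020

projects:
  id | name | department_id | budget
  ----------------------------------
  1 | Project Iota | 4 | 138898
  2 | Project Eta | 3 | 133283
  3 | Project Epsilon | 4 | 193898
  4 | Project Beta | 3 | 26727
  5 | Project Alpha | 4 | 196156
SELECT name, budget FROM projects WHERE budget < (SELECT MIN(budget) FROM projects)

Execution result:
(no rows)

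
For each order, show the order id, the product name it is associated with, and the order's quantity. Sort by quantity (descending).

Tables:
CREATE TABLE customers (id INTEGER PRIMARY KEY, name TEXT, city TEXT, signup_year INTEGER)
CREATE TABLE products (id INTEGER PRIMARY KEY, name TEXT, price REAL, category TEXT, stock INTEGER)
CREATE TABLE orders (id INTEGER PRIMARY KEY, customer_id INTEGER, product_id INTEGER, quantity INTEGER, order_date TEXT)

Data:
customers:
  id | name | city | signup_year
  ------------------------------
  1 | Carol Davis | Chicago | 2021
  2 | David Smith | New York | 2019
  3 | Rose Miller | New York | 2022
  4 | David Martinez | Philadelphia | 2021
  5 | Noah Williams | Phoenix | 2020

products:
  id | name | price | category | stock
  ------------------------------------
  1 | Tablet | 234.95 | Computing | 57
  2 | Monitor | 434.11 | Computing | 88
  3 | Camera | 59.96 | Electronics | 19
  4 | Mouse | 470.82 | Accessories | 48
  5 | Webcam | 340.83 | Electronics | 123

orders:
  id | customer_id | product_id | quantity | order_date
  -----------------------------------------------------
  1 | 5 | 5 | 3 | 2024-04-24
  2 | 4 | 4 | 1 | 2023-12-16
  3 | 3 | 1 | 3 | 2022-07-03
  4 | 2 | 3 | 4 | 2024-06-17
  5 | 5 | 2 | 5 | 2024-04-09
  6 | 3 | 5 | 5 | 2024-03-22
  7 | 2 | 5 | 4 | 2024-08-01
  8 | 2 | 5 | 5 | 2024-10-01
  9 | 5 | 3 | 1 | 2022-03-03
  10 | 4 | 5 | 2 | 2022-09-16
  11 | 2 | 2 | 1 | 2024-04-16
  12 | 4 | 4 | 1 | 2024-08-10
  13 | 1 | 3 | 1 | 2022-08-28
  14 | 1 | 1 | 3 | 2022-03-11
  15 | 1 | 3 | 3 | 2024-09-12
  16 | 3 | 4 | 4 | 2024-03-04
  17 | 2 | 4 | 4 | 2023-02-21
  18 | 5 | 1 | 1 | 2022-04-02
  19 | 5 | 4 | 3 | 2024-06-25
SELECT c.id, p.name AS product, c.quantity FROM orders c JOIN products p ON c.product_id = p.id ORDER BY c.quantity DESC

Execution result:
id | product | quantity
5 | Monitor | 5
6 | Webcam | 5
8 | Webcam | 5
4 | Camera | 4
7 | Webcam | 4
16 | Mouse | 4
17 | Mouse | 4
1 | Webcam | 3
3 | Tablet | 3
14 | Tablet | 3
15 | Camera | 3
19 | Mouse | 3
10 | Webcam | 2
2 | Mouse | 1
9 | Camera | 1
11 | Monitor | 1
12 | Mouse | 1
13 | Camera | 1
18 | Tablet | 1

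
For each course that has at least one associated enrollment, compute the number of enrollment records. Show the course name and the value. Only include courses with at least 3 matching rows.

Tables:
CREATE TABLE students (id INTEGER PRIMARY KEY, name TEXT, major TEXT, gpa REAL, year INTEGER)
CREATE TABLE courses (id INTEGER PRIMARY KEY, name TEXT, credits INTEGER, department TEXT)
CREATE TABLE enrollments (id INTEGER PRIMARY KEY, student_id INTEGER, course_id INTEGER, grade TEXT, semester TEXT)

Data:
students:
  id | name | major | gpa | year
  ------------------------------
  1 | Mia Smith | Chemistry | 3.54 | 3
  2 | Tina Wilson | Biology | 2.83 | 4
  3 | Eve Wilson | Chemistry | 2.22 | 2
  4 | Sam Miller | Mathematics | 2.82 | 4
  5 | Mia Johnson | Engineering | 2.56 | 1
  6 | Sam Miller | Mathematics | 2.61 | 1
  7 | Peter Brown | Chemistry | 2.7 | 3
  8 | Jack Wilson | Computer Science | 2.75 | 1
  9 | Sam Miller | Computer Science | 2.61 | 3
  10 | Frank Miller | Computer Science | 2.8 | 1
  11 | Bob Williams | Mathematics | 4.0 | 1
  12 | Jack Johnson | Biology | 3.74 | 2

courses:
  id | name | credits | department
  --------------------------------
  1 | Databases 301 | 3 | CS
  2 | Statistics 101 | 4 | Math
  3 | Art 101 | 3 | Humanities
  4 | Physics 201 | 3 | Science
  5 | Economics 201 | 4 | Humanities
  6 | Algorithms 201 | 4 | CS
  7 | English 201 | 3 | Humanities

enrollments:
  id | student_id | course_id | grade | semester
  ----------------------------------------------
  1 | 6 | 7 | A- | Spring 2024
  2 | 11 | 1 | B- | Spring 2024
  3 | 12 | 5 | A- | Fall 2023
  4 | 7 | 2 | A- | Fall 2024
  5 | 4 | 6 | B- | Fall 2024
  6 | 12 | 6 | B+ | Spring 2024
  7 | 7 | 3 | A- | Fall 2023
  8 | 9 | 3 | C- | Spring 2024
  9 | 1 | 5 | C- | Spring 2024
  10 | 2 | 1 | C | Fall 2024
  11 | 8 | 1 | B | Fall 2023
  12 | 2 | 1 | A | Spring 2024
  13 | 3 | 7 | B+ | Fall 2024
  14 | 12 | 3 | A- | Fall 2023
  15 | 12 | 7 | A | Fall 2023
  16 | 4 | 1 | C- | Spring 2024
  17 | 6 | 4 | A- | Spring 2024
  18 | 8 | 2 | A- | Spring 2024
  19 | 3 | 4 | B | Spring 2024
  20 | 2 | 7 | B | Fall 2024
SELECT p.name, COUNT(*) AS n FROM enrollments c JOIN courses p ON c.course_id = p.id GROUP BY p.id, p.name HAVING COUNT(*) >= 3

Execution result:
name | n
Databases 301 | 5
Art 101 | 3
English 201 | 4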